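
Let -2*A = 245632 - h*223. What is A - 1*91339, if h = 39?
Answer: -419613/2 ≈ -2.0981e+5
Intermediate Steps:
A = -236935/2 (A = -(245632 - 39*223)/2 = -(245632 - 1*8697)/2 = -(245632 - 8697)/2 = -½*236935 = -236935/2 ≈ -1.1847e+5)
A - 1*91339 = -236935/2 - 1*91339 = -236935/2 - 91339 = -419613/2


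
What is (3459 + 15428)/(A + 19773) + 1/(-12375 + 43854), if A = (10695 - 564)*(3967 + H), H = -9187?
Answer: -180559942/554702445171 ≈ -0.00032551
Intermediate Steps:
A = -52883820 (A = (10695 - 564)*(3967 - 9187) = 10131*(-5220) = -52883820)
(3459 + 15428)/(A + 19773) + 1/(-12375 + 43854) = (3459 + 15428)/(-52883820 + 19773) + 1/(-12375 + 43854) = 18887/(-52864047) + 1/31479 = 18887*(-1/52864047) + 1/31479 = -18887/52864047 + 1/31479 = -180559942/554702445171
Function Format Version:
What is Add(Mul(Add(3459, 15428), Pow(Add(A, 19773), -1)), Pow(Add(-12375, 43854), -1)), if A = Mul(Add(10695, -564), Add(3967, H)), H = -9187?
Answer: Rational(-180559942, 554702445171) ≈ -0.00032551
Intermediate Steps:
A = -52883820 (A = Mul(Add(10695, -564), Add(3967, -9187)) = Mul(10131, -5220) = -52883820)
Add(Mul(Add(3459, 15428), Pow(Add(A, 19773), -1)), Pow(Add(-12375, 43854), -1)) = Add(Mul(Add(3459, 15428), Pow(Add(-52883820, 19773), -1)), Pow(Add(-12375, 43854), -1)) = Add(Mul(18887, Pow(-52864047, -1)), Pow(31479, -1)) = Add(Mul(18887, Rational(-1, 52864047)), Rational(1, 31479)) = Add(Rational(-18887, 52864047), Rational(1, 31479)) = Rational(-180559942, 554702445171)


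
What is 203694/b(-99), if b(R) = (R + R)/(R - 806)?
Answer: 30723845/33 ≈ 9.3103e+5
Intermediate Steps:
b(R) = 2*R/(-806 + R) (b(R) = (2*R)/(-806 + R) = 2*R/(-806 + R))
203694/b(-99) = 203694/((2*(-99)/(-806 - 99))) = 203694/((2*(-99)/(-905))) = 203694/((2*(-99)*(-1/905))) = 203694/(198/905) = 203694*(905/198) = 30723845/33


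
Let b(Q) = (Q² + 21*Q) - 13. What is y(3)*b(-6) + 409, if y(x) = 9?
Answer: -518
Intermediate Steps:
b(Q) = -13 + Q² + 21*Q
y(3)*b(-6) + 409 = 9*(-13 + (-6)² + 21*(-6)) + 409 = 9*(-13 + 36 - 126) + 409 = 9*(-103) + 409 = -927 + 409 = -518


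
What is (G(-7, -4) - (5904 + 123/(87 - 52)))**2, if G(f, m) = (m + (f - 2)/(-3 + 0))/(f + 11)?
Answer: 684072905569/19600 ≈ 3.4902e+7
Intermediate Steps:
G(f, m) = (2/3 + m - f/3)/(11 + f) (G(f, m) = (m + (-2 + f)/(-3))/(11 + f) = (m + (-2 + f)*(-1/3))/(11 + f) = (m + (2/3 - f/3))/(11 + f) = (2/3 + m - f/3)/(11 + f))
(G(-7, -4) - (5904 + 123/(87 - 52)))**2 = ((2 - 1*(-7) + 3*(-4))/(3*(11 - 7)) - (5904 + 123/(87 - 52)))**2 = ((1/3)*(2 + 7 - 12)/4 - 123/(1/(48 + 1/35)))**2 = ((1/3)*(1/4)*(-3) - 123/(1/(48 + 1/35)))**2 = (-1/4 - 123/(1/(1681/35)))**2 = (-1/4 - 123/35/1681)**2 = (-1/4 - 123*1681/35)**2 = (-1/4 - 206763/35)**2 = (-827087/140)**2 = 684072905569/19600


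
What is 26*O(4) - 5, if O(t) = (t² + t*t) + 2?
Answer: 879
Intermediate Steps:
O(t) = 2 + 2*t² (O(t) = (t² + t²) + 2 = 2*t² + 2 = 2 + 2*t²)
26*O(4) - 5 = 26*(2 + 2*4²) - 5 = 26*(2 + 2*16) - 5 = 26*(2 + 32) - 5 = 26*34 - 5 = 884 - 5 = 879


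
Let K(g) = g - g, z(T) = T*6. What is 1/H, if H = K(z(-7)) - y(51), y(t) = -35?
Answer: 1/35 ≈ 0.028571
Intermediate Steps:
z(T) = 6*T
K(g) = 0
H = 35 (H = 0 - 1*(-35) = 0 + 35 = 35)
1/H = 1/35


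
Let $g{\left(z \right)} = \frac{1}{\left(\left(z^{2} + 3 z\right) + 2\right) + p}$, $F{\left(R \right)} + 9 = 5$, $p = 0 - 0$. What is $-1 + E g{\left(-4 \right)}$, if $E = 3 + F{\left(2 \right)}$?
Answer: $- \frac{7}{6} \approx -1.1667$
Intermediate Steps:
$p = 0$ ($p = 0 + 0 = 0$)
$F{\left(R \right)} = -4$ ($F{\left(R \right)} = -9 + 5 = -4$)
$E = -1$ ($E = 3 - 4 = -1$)
$g{\left(z \right)} = \frac{1}{2 + z^{2} + 3 z}$ ($g{\left(z \right)} = \frac{1}{\left(\left(z^{2} + 3 z\right) + 2\right) + 0} = \frac{1}{\left(2 + z^{2} + 3 z\right) + 0} = \frac{1}{2 + z^{2} + 3 z}$)
$-1 + E g{\left(-4 \right)} = -1 - \frac{1}{2 + \left(-4\right)^{2} + 3 \left(-4\right)} = -1 - \frac{1}{2 + 16 - 12} = -1 - \frac{1}{6} = - \frac{7}{6}$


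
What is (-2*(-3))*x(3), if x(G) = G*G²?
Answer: 162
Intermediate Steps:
x(G) = G³
(-2*(-3))*x(3) = -2*(-3)*3³ = 6*27 = 162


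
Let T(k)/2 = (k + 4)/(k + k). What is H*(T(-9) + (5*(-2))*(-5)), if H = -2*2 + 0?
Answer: -1820/9 ≈ -202.22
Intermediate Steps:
H = -4 (H = -4 + 0 = -4)
T(k) = (4 + k)/k (T(k) = 2*((k + 4)/(k + k)) = 2*((4 + k)/((2*k))) = 2*((4 + k)*(1/(2*k))) = 2*((4 + k)/(2*k)) = (4 + k)/k)
H*(T(-9) + (5*(-2))*(-5)) = -4*((4 - 9)/(-9) + (5*(-2))*(-5)) = -4*(-⅑*(-5) - 10*(-5)) = -4*(5/9 + 50) = -4*455/9 = -1820/9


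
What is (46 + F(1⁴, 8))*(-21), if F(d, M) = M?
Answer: -1134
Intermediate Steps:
(46 + F(1⁴, 8))*(-21) = (46 + 8)*(-21) = 54*(-21) = -1134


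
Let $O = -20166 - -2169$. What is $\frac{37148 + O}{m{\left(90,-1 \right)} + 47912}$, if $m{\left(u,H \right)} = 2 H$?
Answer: $\frac{19151}{47910} \approx 0.39973$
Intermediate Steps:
$O = -17997$ ($O = -20166 + 2169 = -17997$)
$\frac{37148 + O}{m{\left(90,-1 \right)} + 47912} = \frac{37148 - 17997}{2 \left(-1\right) + 47912} = \frac{19151}{-2 + 47912} = \frac{19151}{47910}$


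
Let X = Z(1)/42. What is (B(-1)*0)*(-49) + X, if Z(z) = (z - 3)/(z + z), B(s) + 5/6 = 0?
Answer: -1/42 ≈ -0.023810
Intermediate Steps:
B(s) = -⅚ (B(s) = -⅚ + 0 = -⅚)
Z(z) = (-3 + z)/(2*z) (Z(z) = (-3 + z)/((2*z)) = (-3 + z)*(1/(2*z)) = (-3 + z)/(2*z))
X = -1/42 (X = ((½)*(-3 + 1)/1)/42 = ((½)*1*(-2))*(1/42) = -1*1/42 = -1/42 ≈ -0.023810)
(B(-1)*0)*(-49) + X = -⅚*0*(-49) - 1/42 = 0*(-49) - 1/42 = 0 - 1/42 = -1/42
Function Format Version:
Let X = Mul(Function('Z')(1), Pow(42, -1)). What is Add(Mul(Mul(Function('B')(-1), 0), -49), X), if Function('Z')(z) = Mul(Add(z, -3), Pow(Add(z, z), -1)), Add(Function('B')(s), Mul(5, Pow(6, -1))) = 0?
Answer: Rational(-1, 42) ≈ -0.023810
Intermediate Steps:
Function('B')(s) = Rational(-5, 6) (Function('B')(s) = Add(Rational(-5, 6), 0) = Rational(-5, 6))
Function('Z')(z) = Mul(Rational(1, 2), Pow(z, -1), Add(-3, z)) (Function('Z')(z) = Mul(Add(-3, z), Pow(Mul(2, z), -1)) = Mul(Add(-3, z), Mul(Rational(1, 2), Pow(z, -1))) = Mul(Rational(1, 2), Pow(z, -1), Add(-3, z)))
X = Rational(-1, 42) (X = Mul(Mul(Rational(1, 2), Pow(1, -1), Add(-3, 1)), Pow(42, -1)) = Mul(Mul(Rational(1, 2), 1, -2), Rational(1, 42)) = Mul(-1, Rational(1, 42)) = Rational(-1, 42) ≈ -0.023810)
Add(Mul(Mul(Function('B')(-1), 0), -49), X) = Add(Mul(Mul(Rational(-5, 6), 0), -49), Rational(-1, 42)) = Add(Mul(0, -49), Rational(-1, 42)) = Add(0, Rational(-1, 42)) = Rational(-1, 42)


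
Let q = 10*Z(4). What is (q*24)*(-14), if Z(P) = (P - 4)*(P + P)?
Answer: 0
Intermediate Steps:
Z(P) = 2*P*(-4 + P) (Z(P) = (-4 + P)*(2*P) = 2*P*(-4 + P))
q = 0 (q = 10*(2*4*(-4 + 4)) = 10*(2*4*0) = 10*0 = 0)
(q*24)*(-14) = (0*24)*(-14) = 0*(-14) = 0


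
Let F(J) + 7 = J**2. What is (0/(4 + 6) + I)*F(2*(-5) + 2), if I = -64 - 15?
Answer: -4503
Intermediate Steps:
I = -79
F(J) = -7 + J**2
(0/(4 + 6) + I)*F(2*(-5) + 2) = (0/(4 + 6) - 79)*(-7 + (2*(-5) + 2)**2) = (0/10 - 79)*(-7 + (-10 + 2)**2) = ((1/10)*0 - 79)*(-7 + (-8)**2) = (0 - 79)*(-7 + 64) = -79*57 = -4503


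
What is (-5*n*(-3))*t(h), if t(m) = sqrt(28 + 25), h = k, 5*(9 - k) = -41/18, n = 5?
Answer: 75*sqrt(53) ≈ 546.01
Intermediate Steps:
k = 851/90 (k = 9 - (-41)/(5*18) = 9 - 1/5*(-41/18) = 9 + 41/90 = 851/90 ≈ 9.4556)
h = 851/90 ≈ 9.4556
t(m) = sqrt(53)
(-5*n*(-3))*t(h) = (-5*5*(-3))*sqrt(53) = (-25*(-3))*sqrt(53) = 75*sqrt(53)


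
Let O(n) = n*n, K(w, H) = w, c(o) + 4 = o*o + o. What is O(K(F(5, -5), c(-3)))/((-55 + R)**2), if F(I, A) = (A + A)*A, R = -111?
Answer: 625/6889 ≈ 0.090724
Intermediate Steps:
F(I, A) = 2*A**2 (F(I, A) = (2*A)*A = 2*A**2)
c(o) = -4 + o + o**2 (c(o) = -4 + (o*o + o) = -4 + (o**2 + o) = -4 + (o + o**2) = -4 + o + o**2)
O(n) = n**2
O(K(F(5, -5), c(-3)))/((-55 + R)**2) = (2*(-5)**2)**2/((-55 - 111)**2) = (2*25)**2/((-166)**2) = 50**2/27556 = 2500*(1/27556) = 625/6889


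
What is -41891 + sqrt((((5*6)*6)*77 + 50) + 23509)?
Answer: -41891 + sqrt(37419) ≈ -41698.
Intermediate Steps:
-41891 + sqrt((((5*6)*6)*77 + 50) + 23509) = -41891 + sqrt(((30*6)*77 + 50) + 23509) = -41891 + sqrt((180*77 + 50) + 23509) = -41891 + sqrt((13860 + 50) + 23509) = -41891 + sqrt(13910 + 23509) = -41891 + sqrt(37419)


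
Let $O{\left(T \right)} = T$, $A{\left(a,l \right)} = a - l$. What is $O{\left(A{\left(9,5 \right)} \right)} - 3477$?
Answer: $-3473$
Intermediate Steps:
$O{\left(A{\left(9,5 \right)} \right)} - 3477 = \left(9 - 5\right) - 3477 = 4 - 3477 = -3473$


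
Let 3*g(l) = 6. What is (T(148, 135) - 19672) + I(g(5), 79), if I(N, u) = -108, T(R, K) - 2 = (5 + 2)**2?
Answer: -19729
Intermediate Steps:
T(R, K) = 51 (T(R, K) = 2 + (5 + 2)**2 = 2 + 7**2 = 2 + 49 = 51)
g(l) = 2 (g(l) = (1/3)*6 = 2)
(T(148, 135) - 19672) + I(g(5), 79) = (51 - 19672) - 108 = -19621 - 108 = -19729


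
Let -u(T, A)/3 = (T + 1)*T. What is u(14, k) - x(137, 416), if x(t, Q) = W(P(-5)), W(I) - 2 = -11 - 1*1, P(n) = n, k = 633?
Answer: -620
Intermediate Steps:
W(I) = -10 (W(I) = 2 + (-11 - 1*1) = 2 + (-11 - 1) = 2 - 12 = -10)
x(t, Q) = -10
u(T, A) = -3*T*(1 + T) (u(T, A) = -3*(T + 1)*T = -3*(1 + T)*T = -3*T*(1 + T))
u(14, k) - x(137, 416) = -3*14*(1 + 14) - 1*(-10) = -3*14*15 + 10 = -630 + 10 = -620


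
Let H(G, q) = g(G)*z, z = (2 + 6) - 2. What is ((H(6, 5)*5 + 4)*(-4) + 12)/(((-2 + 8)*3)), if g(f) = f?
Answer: -362/9 ≈ -40.222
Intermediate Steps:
z = 6 (z = 8 - 2 = 6)
H(G, q) = 6*G (H(G, q) = G*6 = 6*G)
((H(6, 5)*5 + 4)*(-4) + 12)/(((-2 + 8)*3)) = (((6*6)*5 + 4)*(-4) + 12)/(((-2 + 8)*3)) = ((36*5 + 4)*(-4) + 12)/((6*3)) = ((180 + 4)*(-4) + 12)/18 = (184*(-4) + 12)*(1/18) = (-736 + 12)*(1/18) = -724*1/18 = -362/9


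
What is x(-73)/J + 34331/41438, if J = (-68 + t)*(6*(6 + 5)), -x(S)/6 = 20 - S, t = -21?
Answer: 37463783/40567802 ≈ 0.92349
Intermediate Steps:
x(S) = -120 + 6*S (x(S) = -6*(20 - S) = -120 + 6*S)
J = -5874 (J = (-68 - 21)*(6*(6 + 5)) = -534*11 = -89*66 = -5874)
x(-73)/J + 34331/41438 = (-120 + 6*(-73))/(-5874) + 34331/41438 = (-120 - 438)*(-1/5874) + 34331*(1/41438) = -558*(-1/5874) + 34331/41438 = 93/979 + 34331/41438 = 37463783/40567802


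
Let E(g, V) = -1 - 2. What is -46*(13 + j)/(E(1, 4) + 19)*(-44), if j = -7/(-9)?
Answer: 15686/9 ≈ 1742.9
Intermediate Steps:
E(g, V) = -3
j = 7/9 (j = -7*(-1/9) = 7/9 ≈ 0.77778)
-46*(13 + j)/(E(1, 4) + 19)*(-44) = -46*(13 + 7/9)/(-3 + 19)*(-44) = -5704/(9*16)*(-44) = -46*31/36*(-44) = -713/18*(-44) = 15686/9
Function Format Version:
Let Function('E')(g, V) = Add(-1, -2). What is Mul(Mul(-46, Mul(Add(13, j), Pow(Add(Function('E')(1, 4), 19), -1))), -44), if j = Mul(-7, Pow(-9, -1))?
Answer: Rational(15686, 9) ≈ 1742.9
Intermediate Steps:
Function('E')(g, V) = -3
j = Rational(7, 9) (j = Mul(-7, Rational(-1, 9)) = Rational(7, 9) ≈ 0.77778)
Mul(Mul(-46, Mul(Add(13, j), Pow(Add(Function('E')(1, 4), 19), -1))), -44) = Mul(Mul(-46, Mul(Add(13, Rational(7, 9)), Pow(Add(-3, 19), -1))), -44) = Mul(Mul(-46, Mul(Rational(124, 9), Pow(16, -1))), -44) = Mul(Mul(-46, Mul(Rational(124, 9), Rational(1, 16))), -44) = Mul(Mul(-46, Rational(31, 36)), -44) = Mul(Rational(-713, 18), -44) = Rational(15686, 9)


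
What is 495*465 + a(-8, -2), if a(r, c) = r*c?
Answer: 230191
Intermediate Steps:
a(r, c) = c*r
495*465 + a(-8, -2) = 495*465 - 2*(-8) = 230175 + 16 = 230191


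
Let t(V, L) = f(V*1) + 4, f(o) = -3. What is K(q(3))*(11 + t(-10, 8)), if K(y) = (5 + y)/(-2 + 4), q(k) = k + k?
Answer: 66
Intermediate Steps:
q(k) = 2*k
K(y) = 5/2 + y/2 (K(y) = (5 + y)/2 = (5 + y)*(1/2) = 5/2 + y/2)
t(V, L) = 1 (t(V, L) = -3 + 4 = 1)
K(q(3))*(11 + t(-10, 8)) = (5/2 + (2*3)/2)*(11 + 1) = (5/2 + (1/2)*6)*12 = (5/2 + 3)*12 = (11/2)*12 = 66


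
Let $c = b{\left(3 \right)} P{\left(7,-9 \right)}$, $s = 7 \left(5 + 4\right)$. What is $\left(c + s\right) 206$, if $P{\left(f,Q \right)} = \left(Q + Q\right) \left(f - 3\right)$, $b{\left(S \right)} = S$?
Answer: $-31518$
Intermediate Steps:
$s = 63$ ($s = 7 \cdot 9 = 63$)
$P{\left(f,Q \right)} = 2 Q \left(-3 + f\right)$
$c = -216$ ($c = 3 \cdot 2 \left(-9\right) \left(-3 + 7\right) = 3 \cdot 2 \left(-9\right) 4 = 3 \left(-72\right) = -216$)
$\left(c + s\right) 206 = \left(-216 + 63\right) 206 = \left(-153\right) 206 = -31518$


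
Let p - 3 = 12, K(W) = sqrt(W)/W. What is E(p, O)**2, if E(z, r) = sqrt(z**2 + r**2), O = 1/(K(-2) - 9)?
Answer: (-36227*I + 4050*sqrt(2))/(-161*I + 18*sqrt(2)) ≈ 225.01 - 0.0019162*I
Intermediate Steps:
K(W) = 1/sqrt(W)
O = 1/(-9 - I*sqrt(2)/2) (O = 1/(1/sqrt(-2) - 9) = 1/(-I*sqrt(2)/2 - 9) = 1/(-9 - I*sqrt(2)/2) ≈ -0.11043 + 0.0086762*I)
p = 15 (p = 3 + 12 = 15)
E(z, r) = sqrt(r**2 + z**2)
E(p, O)**2 = (sqrt((-18/163 + I*sqrt(2)/163)**2 + 15**2))**2 = (sqrt((-18/163 + I*sqrt(2)/163)**2 + 225))**2 = (sqrt(225 + (-18/163 + I*sqrt(2)/163)**2))**2 = 225 + (-18/163 + I*sqrt(2)/163)**2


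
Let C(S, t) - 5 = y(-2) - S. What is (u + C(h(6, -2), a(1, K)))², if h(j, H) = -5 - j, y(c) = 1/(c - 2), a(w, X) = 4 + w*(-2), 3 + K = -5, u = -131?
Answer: 212521/16 ≈ 13283.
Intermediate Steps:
K = -8 (K = -3 - 5 = -8)
a(w, X) = 4 - 2*w
y(c) = 1/(-2 + c)
C(S, t) = 19/4 - S (C(S, t) = 5 + (1/(-2 - 2) - S) = 5 + (1/(-4) - S) = 5 + (-¼ - S) = 19/4 - S)
(u + C(h(6, -2), a(1, K)))² = (-131 + (19/4 - (-5 - 1*6)))² = (-131 + (19/4 - (-5 - 6)))² = (-131 + (19/4 - 1*(-11)))² = (-131 + (19/4 + 11))² = (-131 + 63/4)² = (-461/4)² = 212521/16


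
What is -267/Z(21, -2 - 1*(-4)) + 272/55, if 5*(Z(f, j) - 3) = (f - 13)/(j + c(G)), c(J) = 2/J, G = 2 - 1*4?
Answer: -67169/1265 ≈ -53.098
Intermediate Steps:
G = -2 (G = 2 - 4 = -2)
Z(f, j) = 3 + (-13 + f)/(5*(-1 + j)) (Z(f, j) = 3 + ((f - 13)/(j + 2/(-2)))/5 = 3 + ((-13 + f)/(j + 2*(-½)))/5 = 3 + ((-13 + f)/(j - 1))/5 = 3 + ((-13 + f)/(-1 + j))/5 = 3 + (-13 + f)/(5*(-1 + j)))
-267/Z(21, -2 - 1*(-4)) + 272/55 = -267*5*(-1 + (-2 - 1*(-4)))/(-28 + 21 + 15*(-2 - 1*(-4))) + 272/55 = -267*5*(-1 + (-2 + 4))/(-28 + 21 + 15*(-2 + 4)) + 272*(1/55) = -267*5*(-1 + 2)/(-28 + 21 + 15*2) + 272/55 = -267*5/(-28 + 21 + 30) + 272/55 = -267/((⅕)*1*23) + 272/55 = -267/23/5 + 272/55 = -267*5/23 + 272/55 = -1335/23 + 272/55 = -67169/1265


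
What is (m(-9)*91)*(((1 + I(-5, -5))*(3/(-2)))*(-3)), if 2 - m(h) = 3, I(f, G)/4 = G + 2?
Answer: 9009/2 ≈ 4504.5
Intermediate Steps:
I(f, G) = 8 + 4*G (I(f, G) = 4*(G + 2) = 4*(2 + G) = 8 + 4*G)
m(h) = -1 (m(h) = 2 - 1*3 = 2 - 3 = -1)
(m(-9)*91)*(((1 + I(-5, -5))*(3/(-2)))*(-3)) = (-1*91)*(((1 + (8 + 4*(-5)))*(3/(-2)))*(-3)) = -91*(1 + (8 - 20))*(3*(-½))*(-3) = -91*(1 - 12)*(-3/2)*(-3) = -91*(-11*(-3/2))*(-3) = -3003*(-3)/2 = -91*(-99/2) = 9009/2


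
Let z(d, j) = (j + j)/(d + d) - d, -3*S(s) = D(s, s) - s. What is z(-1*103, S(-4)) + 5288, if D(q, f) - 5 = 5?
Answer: 1665833/309 ≈ 5391.0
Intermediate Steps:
D(q, f) = 10 (D(q, f) = 5 + 5 = 10)
S(s) = -10/3 + s/3 (S(s) = -(10 - s)/3 = -10/3 + s/3)
z(d, j) = -d + j/d (z(d, j) = (2*j)/((2*d)) - d = (2*j)*(1/(2*d)) - d = j/d - d = -d + j/d)
z(-1*103, S(-4)) + 5288 = (-(-1)*103 + (-10/3 + (1/3)*(-4))/((-1*103))) + 5288 = (-1*(-103) + (-10/3 - 4/3)/(-103)) + 5288 = (103 - 14/3*(-1/103)) + 5288 = (103 + 14/309) + 5288 = 31841/309 + 5288 = 1665833/309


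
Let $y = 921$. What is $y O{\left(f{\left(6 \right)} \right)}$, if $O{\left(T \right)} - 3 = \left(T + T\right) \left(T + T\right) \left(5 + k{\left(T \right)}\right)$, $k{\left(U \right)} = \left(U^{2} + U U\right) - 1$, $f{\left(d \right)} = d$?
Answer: $10082187$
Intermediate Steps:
$k{\left(U \right)} = -1 + 2 U^{2}$ ($k{\left(U \right)} = \left(U^{2} + U^{2}\right) - 1 = 2 U^{2} - 1 = -1 + 2 U^{2}$)
$O{\left(T \right)} = 3 + 4 T^{2} \left(4 + 2 T^{2}\right)$ ($O{\left(T \right)} = 3 + \left(T + T\right) \left(T + T\right) \left(5 + \left(-1 + 2 T^{2}\right)\right) = 3 + 2 T 2 T \left(4 + 2 T^{2}\right) = 3 + 4 T^{2} \left(4 + 2 T^{2}\right)$)
$y O{\left(f{\left(6 \right)} \right)} = 921 \left(3 + 8 \cdot 6^{4} + 16 \cdot 6^{2}\right) = 921 \left(3 + 8 \cdot 1296 + 16 \cdot 36\right) = 921 \left(3 + 10368 + 576\right) = 921 \cdot 10947 = 10082187$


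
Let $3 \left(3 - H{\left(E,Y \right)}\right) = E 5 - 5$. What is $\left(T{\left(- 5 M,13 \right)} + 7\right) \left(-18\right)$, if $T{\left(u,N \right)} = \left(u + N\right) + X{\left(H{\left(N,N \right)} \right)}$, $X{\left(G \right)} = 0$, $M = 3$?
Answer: $-90$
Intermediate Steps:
$H{\left(E,Y \right)} = \frac{14}{3} - \frac{5 E}{3}$ ($H{\left(E,Y \right)} = 3 - \frac{E 5 - 5}{3} = 3 - \frac{5 E - 5}{3} = 3 - \frac{-5 + 5 E}{3} = 3 - \left(- \frac{5}{3} + \frac{5 E}{3}\right) = \frac{14}{3} - \frac{5 E}{3}$)
$T{\left(u,N \right)} = N + u$ ($T{\left(u,N \right)} = \left(u + N\right) + 0 = \left(N + u\right) + 0 = N + u$)
$\left(T{\left(- 5 M,13 \right)} + 7\right) \left(-18\right) = \left(\left(13 - 15\right) + 7\right) \left(-18\right) = \left(-2 + 7\right) \left(-18\right) = 5 \left(-18\right) = -90$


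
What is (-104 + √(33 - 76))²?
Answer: (104 - I*√43)² ≈ 10773.0 - 1363.9*I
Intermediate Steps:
(-104 + √(33 - 76))² = (-104 + √(-43))² = (-104 + I*√43)²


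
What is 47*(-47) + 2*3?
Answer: -2203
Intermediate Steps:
47*(-47) + 2*3 = -2209 + 6 = -2203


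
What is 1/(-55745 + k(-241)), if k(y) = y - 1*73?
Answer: -1/56059 ≈ -1.7838e-5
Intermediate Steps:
k(y) = -73 + y (k(y) = y - 73 = -73 + y)
1/(-55745 + k(-241)) = 1/(-55745 + (-73 - 241)) = 1/(-55745 - 314) = 1/(-56059) = -1/56059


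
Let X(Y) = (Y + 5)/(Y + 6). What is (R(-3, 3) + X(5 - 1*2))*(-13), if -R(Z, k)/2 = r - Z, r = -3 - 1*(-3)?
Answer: 598/9 ≈ 66.444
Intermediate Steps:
X(Y) = (5 + Y)/(6 + Y)
r = 0 (r = -3 + 3 = 0)
R(Z, k) = 2*Z (R(Z, k) = -2*(0 - Z) = -(-2)*Z = 2*Z)
(R(-3, 3) + X(5 - 1*2))*(-13) = (2*(-3) + (5 + (5 - 1*2))/(6 + (5 - 1*2)))*(-13) = (-6 + (5 + (5 - 2))/(6 + (5 - 2)))*(-13) = (-6 + (5 + 3)/(6 + 3))*(-13) = (-6 + 8/9)*(-13) = -46/9*(-13) = 598/9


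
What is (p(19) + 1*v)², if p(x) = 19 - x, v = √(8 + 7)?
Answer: 15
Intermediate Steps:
v = √15 ≈ 3.8730
(p(19) + 1*v)² = ((19 - 1*19) + 1*√15)² = ((19 - 19) + √15)² = (0 + √15)² = (√15)² = 15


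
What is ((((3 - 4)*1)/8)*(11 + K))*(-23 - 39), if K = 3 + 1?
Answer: 465/4 ≈ 116.25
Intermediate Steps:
K = 4
((((3 - 4)*1)/8)*(11 + K))*(-23 - 39) = ((((3 - 4)*1)/8)*(11 + 4))*(-23 - 39) = ((-1*1*(⅛))*15)*(-62) = (-1*⅛*15)*(-62) = -⅛*15*(-62) = -15/8*(-62) = 465/4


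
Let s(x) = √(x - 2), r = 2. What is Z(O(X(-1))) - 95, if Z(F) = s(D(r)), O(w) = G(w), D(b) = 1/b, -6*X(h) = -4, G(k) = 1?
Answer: -95 + I*√6/2 ≈ -95.0 + 1.2247*I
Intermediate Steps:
X(h) = ⅔ (X(h) = -⅙*(-4) = ⅔)
O(w) = 1
s(x) = √(-2 + x)
Z(F) = I*√6/2 (Z(F) = √(-2 + 1/2) = √(-2 + ½) = √(-3/2) = I*√6/2)
Z(O(X(-1))) - 95 = I*√6/2 - 95 = -95 + I*√6/2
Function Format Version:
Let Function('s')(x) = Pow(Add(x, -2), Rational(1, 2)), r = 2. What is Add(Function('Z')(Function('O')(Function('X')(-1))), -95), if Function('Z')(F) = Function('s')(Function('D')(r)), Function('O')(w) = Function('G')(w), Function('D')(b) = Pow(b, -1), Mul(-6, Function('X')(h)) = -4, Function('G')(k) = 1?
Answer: Add(-95, Mul(Rational(1, 2), I, Pow(6, Rational(1, 2)))) ≈ Add(-95.000, Mul(1.2247, I))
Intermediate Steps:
Function('X')(h) = Rational(2, 3) (Function('X')(h) = Mul(Rational(-1, 6), -4) = Rational(2, 3))
Function('O')(w) = 1
Function('s')(x) = Pow(Add(-2, x), Rational(1, 2))
Function('Z')(F) = Mul(Rational(1, 2), I, Pow(6, Rational(1, 2))) (Function('Z')(F) = Pow(Add(-2, Pow(2, -1)), Rational(1, 2)) = Pow(Add(-2, Rational(1, 2)), Rational(1, 2)) = Pow(Rational(-3, 2), Rational(1, 2)) = Mul(Rational(1, 2), I, Pow(6, Rational(1, 2))))
Add(Function('Z')(Function('O')(Function('X')(-1))), -95) = Add(Mul(Rational(1, 2), I, Pow(6, Rational(1, 2))), -95) = Add(-95, Mul(Rational(1, 2), I, Pow(6, Rational(1, 2))))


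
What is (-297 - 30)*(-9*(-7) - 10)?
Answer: -17331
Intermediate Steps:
(-297 - 30)*(-9*(-7) - 10) = -327*(63 - 10) = -327*53 = -17331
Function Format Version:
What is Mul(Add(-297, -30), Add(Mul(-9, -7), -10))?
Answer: -17331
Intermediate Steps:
Mul(Add(-297, -30), Add(Mul(-9, -7), -10)) = Mul(-327, Add(63, -10)) = Mul(-327, 53) = -17331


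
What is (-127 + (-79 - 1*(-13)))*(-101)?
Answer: 19493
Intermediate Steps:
(-127 + (-79 - 1*(-13)))*(-101) = (-127 + (-79 + 13))*(-101) = (-127 - 66)*(-101) = -193*(-101) = 19493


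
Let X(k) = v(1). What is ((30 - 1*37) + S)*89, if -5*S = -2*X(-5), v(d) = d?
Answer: -2937/5 ≈ -587.40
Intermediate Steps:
X(k) = 1
S = ⅖ (S = -(-2)/5 = -⅕*(-2) = ⅖ ≈ 0.40000)
((30 - 1*37) + S)*89 = ((30 - 1*37) + ⅖)*89 = ((30 - 37) + ⅖)*89 = (-7 + ⅖)*89 = -33/5*89 = -2937/5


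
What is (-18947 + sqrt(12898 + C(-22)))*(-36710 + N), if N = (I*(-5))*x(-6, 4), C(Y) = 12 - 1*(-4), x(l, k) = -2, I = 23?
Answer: 691186560 - 36480*sqrt(12914) ≈ 6.8704e+8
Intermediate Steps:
C(Y) = 16 (C(Y) = 12 + 4 = 16)
N = 230 (N = (23*(-5))*(-2) = -115*(-2) = 230)
(-18947 + sqrt(12898 + C(-22)))*(-36710 + N) = (-18947 + sqrt(12898 + 16))*(-36710 + 230) = (-18947 + sqrt(12914))*(-36480) = 691186560 - 36480*sqrt(12914)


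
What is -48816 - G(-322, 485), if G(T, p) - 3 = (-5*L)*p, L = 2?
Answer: -43969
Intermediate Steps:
G(T, p) = 3 - 10*p (G(T, p) = 3 + (-5*2)*p = 3 - 10*p)
-48816 - G(-322, 485) = -48816 - (3 - 10*485) = -48816 - (3 - 4850) = -48816 - 1*(-4847) = -48816 + 4847 = -43969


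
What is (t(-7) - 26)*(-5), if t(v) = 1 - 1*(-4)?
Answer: 105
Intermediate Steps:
t(v) = 5 (t(v) = 1 + 4 = 5)
(t(-7) - 26)*(-5) = (5 - 26)*(-5) = -21*(-5) = 105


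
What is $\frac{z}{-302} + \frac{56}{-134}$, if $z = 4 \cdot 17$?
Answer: $- \frac{6506}{10117} \approx -0.64308$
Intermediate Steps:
$z = 68$
$\frac{z}{-302} + \frac{56}{-134} = \frac{68}{-302} + \frac{56}{-134} = 68 \left(- \frac{1}{302}\right) + 56 \left(- \frac{1}{134}\right) = - \frac{34}{151} - \frac{28}{67} = - \frac{6506}{10117}$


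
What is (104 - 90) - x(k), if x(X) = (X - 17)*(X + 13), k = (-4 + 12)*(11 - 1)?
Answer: -5845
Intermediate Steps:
k = 80 (k = 8*10 = 80)
x(X) = (-17 + X)*(13 + X)
(104 - 90) - x(k) = (104 - 90) - (-221 + 80**2 - 4*80) = 14 - (-221 + 6400 - 320) = 14 - 1*5859 = 14 - 5859 = -5845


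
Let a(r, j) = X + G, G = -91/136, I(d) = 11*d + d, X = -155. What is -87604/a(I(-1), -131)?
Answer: 11914144/21171 ≈ 562.76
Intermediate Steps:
I(d) = 12*d
G = -91/136 (G = -91*1/136 = -91/136 ≈ -0.66912)
a(r, j) = -21171/136 (a(r, j) = -155 - 91/136 = -21171/136)
-87604/a(I(-1), -131) = -87604/(-21171/136) = -87604*(-136/21171) = 11914144/21171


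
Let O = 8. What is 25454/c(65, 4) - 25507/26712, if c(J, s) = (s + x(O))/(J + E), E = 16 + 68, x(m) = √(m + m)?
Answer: 12663619487/26712 ≈ 4.7408e+5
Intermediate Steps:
x(m) = √2*√m (x(m) = √(2*m) = √2*√m)
E = 84
c(J, s) = (4 + s)/(84 + J) (c(J, s) = (s + √2*√8)/(J + 84) = (s + √2*(2*√2))/(84 + J) = (s + 4)/(84 + J) = (4 + s)/(84 + J))
25454/c(65, 4) - 25507/26712 = 25454/(((4 + 4)/(84 + 65))) - 25507/26712 = 25454/((8/149)) - 25507*1/26712 = 25454/(((1/149)*8)) - 25507/26712 = 25454/(8/149) - 25507/26712 = 25454*(149/8) - 25507/26712 = 1896323/4 - 25507/26712 = 12663619487/26712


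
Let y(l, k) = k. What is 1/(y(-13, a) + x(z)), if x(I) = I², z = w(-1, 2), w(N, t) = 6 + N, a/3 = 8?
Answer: 1/49 ≈ 0.020408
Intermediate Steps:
a = 24 (a = 3*8 = 24)
z = 5 (z = 6 - 1 = 5)
1/(y(-13, a) + x(z)) = 1/(24 + 5²) = 1/(24 + 25) = 1/49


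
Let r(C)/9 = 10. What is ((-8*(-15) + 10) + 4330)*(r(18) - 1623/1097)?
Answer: 433097220/1097 ≈ 3.9480e+5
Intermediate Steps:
r(C) = 90 (r(C) = 9*10 = 90)
((-8*(-15) + 10) + 4330)*(r(18) - 1623/1097) = ((-8*(-15) + 10) + 4330)*(90 - 1623/1097) = ((120 + 10) + 4330)*(90 - 1623*1/1097) = (130 + 4330)*(90 - 1623/1097) = 4460*(97107/1097) = 433097220/1097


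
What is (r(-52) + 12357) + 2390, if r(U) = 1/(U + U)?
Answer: 1533687/104 ≈ 14747.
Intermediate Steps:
r(U) = 1/(2*U)
(r(-52) + 12357) + 2390 = ((1/2)/(-52) + 12357) + 2390 = ((1/2)*(-1/52) + 12357) + 2390 = (-1/104 + 12357) + 2390 = 1285127/104 + 2390 = 1533687/104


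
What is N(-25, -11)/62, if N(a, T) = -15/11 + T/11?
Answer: -13/341 ≈ -0.038123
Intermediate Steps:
N(a, T) = -15/11 + T/11 (N(a, T) = -15*1/11 + T*(1/11) = -15/11 + T/11)
N(-25, -11)/62 = (-15/11 + (1/11)*(-11))/62 = (-15/11 - 1)*(1/62) = -26/11*1/62 = -13/341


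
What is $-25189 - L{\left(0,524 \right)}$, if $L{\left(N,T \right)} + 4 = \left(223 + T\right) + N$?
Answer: $-25932$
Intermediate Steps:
$L{\left(N,T \right)} = 219 + N + T$ ($L{\left(N,T \right)} = -4 + \left(\left(223 + T\right) + N\right) = -4 + \left(223 + N + T\right) = 219 + N + T$)
$-25189 - L{\left(0,524 \right)} = -25189 - \left(219 + 0 + 524\right) = -25189 - 743 = -25932$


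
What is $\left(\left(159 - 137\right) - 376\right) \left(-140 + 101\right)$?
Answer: $13806$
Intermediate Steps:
$\left(\left(159 - 137\right) - 376\right) \left(-140 + 101\right) = \left(22 - 376\right) \left(-39\right) = \left(-354\right) \left(-39\right) = 13806$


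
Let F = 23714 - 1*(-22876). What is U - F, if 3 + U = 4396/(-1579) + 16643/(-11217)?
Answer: -825314171528/17711643 ≈ -46597.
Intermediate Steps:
U = -128724158/17711643 (U = -3 + (4396/(-1579) + 16643/(-11217)) = -3 + (4396*(-1/1579) + 16643*(-1/11217)) = -3 + (-4396/1579 - 16643/11217) = -3 - 75589229/17711643 = -128724158/17711643 ≈ -7.2678)
F = 46590 (F = 23714 + 22876 = 46590)
U - F = -128724158/17711643 - 1*46590 = -128724158/17711643 - 46590 = -825314171528/17711643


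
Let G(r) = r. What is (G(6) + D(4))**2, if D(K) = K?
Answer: 100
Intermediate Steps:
(G(6) + D(4))**2 = (6 + 4)**2 = 10**2 = 100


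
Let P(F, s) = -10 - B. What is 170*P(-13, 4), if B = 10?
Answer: -3400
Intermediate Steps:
P(F, s) = -20 (P(F, s) = -10 - 1*10 = -10 - 10 = -20)
170*P(-13, 4) = 170*(-20) = -3400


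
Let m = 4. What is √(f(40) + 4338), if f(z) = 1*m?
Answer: √4342 ≈ 65.894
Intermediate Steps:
f(z) = 4 (f(z) = 1*4 = 4)
√(f(40) + 4338) = √(4 + 4338) = √4342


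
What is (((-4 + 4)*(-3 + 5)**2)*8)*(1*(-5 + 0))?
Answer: 0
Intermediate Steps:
(((-4 + 4)*(-3 + 5)**2)*8)*(1*(-5 + 0)) = ((0*2**2)*8)*(1*(-5)) = ((0*4)*8)*(-5) = (0*8)*(-5) = 0*(-5) = 0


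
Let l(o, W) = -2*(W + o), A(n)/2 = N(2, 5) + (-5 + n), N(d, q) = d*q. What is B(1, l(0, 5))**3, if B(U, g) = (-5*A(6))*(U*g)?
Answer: 1331000000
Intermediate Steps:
A(n) = 10 + 2*n (A(n) = 2*(2*5 + (-5 + n)) = 2*(10 + (-5 + n)) = 2*(5 + n) = 10 + 2*n)
l(o, W) = -2*W - 2*o
B(U, g) = -110*U*g (B(U, g) = (-5*(10 + 2*6))*(U*g) = (-5*(10 + 12))*(U*g) = (-5*22)*(U*g) = -110*U*g)
B(1, l(0, 5))**3 = (-110*1*(-2*5 - 2*0))**3 = (-110*1*(-10 + 0))**3 = (-110*1*(-10))**3 = 1100**3 = 1331000000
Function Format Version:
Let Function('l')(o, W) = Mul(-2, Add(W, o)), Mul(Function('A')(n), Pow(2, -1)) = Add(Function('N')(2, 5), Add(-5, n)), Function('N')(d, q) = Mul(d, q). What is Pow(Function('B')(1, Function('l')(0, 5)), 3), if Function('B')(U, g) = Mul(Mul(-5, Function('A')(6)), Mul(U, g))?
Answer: 1331000000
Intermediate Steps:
Function('A')(n) = Add(10, Mul(2, n)) (Function('A')(n) = Mul(2, Add(Mul(2, 5), Add(-5, n))) = Mul(2, Add(10, Add(-5, n))) = Mul(2, Add(5, n)) = Add(10, Mul(2, n)))
Function('l')(o, W) = Add(Mul(-2, W), Mul(-2, o))
Function('B')(U, g) = Mul(-110, U, g) (Function('B')(U, g) = Mul(Mul(-5, Add(10, Mul(2, 6))), Mul(U, g)) = Mul(Mul(-5, Add(10, 12)), Mul(U, g)) = Mul(Mul(-5, 22), Mul(U, g)) = Mul(-110, Mul(U, g)) = Mul(-110, U, g))
Pow(Function('B')(1, Function('l')(0, 5)), 3) = Pow(Mul(-110, 1, Add(Mul(-2, 5), Mul(-2, 0))), 3) = Pow(Mul(-110, 1, Add(-10, 0)), 3) = Pow(Mul(-110, 1, -10), 3) = Pow(1100, 3) = 1331000000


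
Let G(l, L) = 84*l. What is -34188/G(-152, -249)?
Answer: 407/152 ≈ 2.6776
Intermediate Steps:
-34188/G(-152, -249) = -34188/(84*(-152)) = -34188/(-12768) = -34188*(-1/12768) = 407/152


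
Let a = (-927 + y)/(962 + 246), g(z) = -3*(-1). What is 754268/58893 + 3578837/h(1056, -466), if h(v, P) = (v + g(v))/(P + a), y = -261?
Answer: -3302691349519285/2092782386 ≈ -1.5781e+6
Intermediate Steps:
g(z) = 3
a = -297/302 (a = (-927 - 261)/(962 + 246) = -1188/1208 = -1188*1/1208 = -297/302 ≈ -0.98344)
h(v, P) = (3 + v)/(-297/302 + P) (h(v, P) = (v + 3)/(P - 297/302) = (3 + v)/(-297/302 + P))
754268/58893 + 3578837/h(1056, -466) = 754268/58893 + 3578837/((302*(3 + 1056)/(-297 + 302*(-466)))) = 754268*(1/58893) + 3578837/((302*1059/(-297 - 140732))) = 754268/58893 + 3578837/((302*1059/(-141029))) = 754268/58893 + 3578837/((302*(-1/141029)*1059)) = 754268/58893 + 3578837/(-319818/141029) = 754268/58893 + 3578837*(-141029/319818) = 754268/58893 - 504719803273/319818 = -3302691349519285/2092782386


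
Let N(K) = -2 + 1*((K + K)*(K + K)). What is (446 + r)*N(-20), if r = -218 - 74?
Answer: 246092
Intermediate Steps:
r = -292
N(K) = -2 + 4*K² (N(K) = -2 + 1*((2*K)*(2*K)) = -2 + 1*(4*K²) = -2 + 4*K²)
(446 + r)*N(-20) = (446 - 292)*(-2 + 4*(-20)²) = 154*(-2 + 4*400) = 154*(-2 + 1600) = 154*1598 = 246092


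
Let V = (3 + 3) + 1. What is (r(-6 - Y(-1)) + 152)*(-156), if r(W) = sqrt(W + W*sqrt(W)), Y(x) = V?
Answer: -23712 - 156*sqrt(-13 - 13*I*sqrt(13)) ≈ -24371.0 + 866.06*I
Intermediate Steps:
V = 7 (V = 6 + 1 = 7)
Y(x) = 7
r(W) = sqrt(W + W**(3/2))
(r(-6 - Y(-1)) + 152)*(-156) = (sqrt((-6 - 1*7) + (-6 - 1*7)**(3/2)) + 152)*(-156) = (sqrt((-6 - 7) + (-6 - 7)**(3/2)) + 152)*(-156) = (sqrt(-13 + (-13)**(3/2)) + 152)*(-156) = (sqrt(-13 - 13*I*sqrt(13)) + 152)*(-156) = (152 + sqrt(-13 - 13*I*sqrt(13)))*(-156) = -23712 - 156*sqrt(-13 - 13*I*sqrt(13))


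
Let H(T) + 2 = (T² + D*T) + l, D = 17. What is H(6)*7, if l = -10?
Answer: 882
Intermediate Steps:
H(T) = -12 + T² + 17*T (H(T) = -2 + ((T² + 17*T) - 10) = -2 + (-10 + T² + 17*T) = -12 + T² + 17*T)
H(6)*7 = (-12 + 6² + 17*6)*7 = (-12 + 36 + 102)*7 = 126*7 = 882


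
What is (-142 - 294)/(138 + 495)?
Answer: -436/633 ≈ -0.68878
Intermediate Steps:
(-142 - 294)/(138 + 495) = -436/633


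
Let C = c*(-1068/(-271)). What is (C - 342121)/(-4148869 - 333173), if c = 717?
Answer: 91949035/1214633382 ≈ 0.075701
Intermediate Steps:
C = 765756/271 (C = 717*(-1068/(-271)) = 717*(-1068*(-1/271)) = 717*(1068/271) = 765756/271 ≈ 2825.7)
(C - 342121)/(-4148869 - 333173) = (765756/271 - 342121)/(-4148869 - 333173) = -91949035/271/(-4482042) = -91949035/271*(-1/4482042) = 91949035/1214633382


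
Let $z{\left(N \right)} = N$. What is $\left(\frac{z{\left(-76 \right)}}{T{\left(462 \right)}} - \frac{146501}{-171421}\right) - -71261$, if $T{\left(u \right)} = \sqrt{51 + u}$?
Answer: $\frac{12215778382}{171421} - \frac{4 \sqrt{57}}{9} \approx 71259.0$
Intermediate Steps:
$\left(\frac{z{\left(-76 \right)}}{T{\left(462 \right)}} - \frac{146501}{-171421}\right) - -71261 = \left(- \frac{76}{\sqrt{51 + 462}} - \frac{146501}{-171421}\right) - -71261 = \left(- \frac{76}{\sqrt{513}} - - \frac{146501}{171421}\right) + 71261 = \left(- \frac{76}{3 \sqrt{57}} + \frac{146501}{171421}\right) + 71261 = \left(- 76 \frac{\sqrt{57}}{171} + \frac{146501}{171421}\right) + 71261 = \left(- \frac{4 \sqrt{57}}{9} + \frac{146501}{171421}\right) + 71261 = \left(\frac{146501}{171421} - \frac{4 \sqrt{57}}{9}\right) + 71261 = \frac{12215778382}{171421} - \frac{4 \sqrt{57}}{9}$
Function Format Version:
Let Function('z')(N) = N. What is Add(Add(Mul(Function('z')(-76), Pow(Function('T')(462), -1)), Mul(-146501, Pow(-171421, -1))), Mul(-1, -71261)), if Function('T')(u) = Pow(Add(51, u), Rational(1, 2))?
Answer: Add(Rational(12215778382, 171421), Mul(Rational(-4, 9), Pow(57, Rational(1, 2)))) ≈ 71259.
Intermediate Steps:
Add(Add(Mul(Function('z')(-76), Pow(Function('T')(462), -1)), Mul(-146501, Pow(-171421, -1))), Mul(-1, -71261)) = Add(Add(Mul(-76, Pow(Pow(Add(51, 462), Rational(1, 2)), -1)), Mul(-146501, Pow(-171421, -1))), Mul(-1, -71261)) = Add(Add(Mul(-76, Pow(Pow(513, Rational(1, 2)), -1)), Mul(-146501, Rational(-1, 171421))), 71261) = Add(Add(Mul(-76, Pow(Mul(3, Pow(57, Rational(1, 2))), -1)), Rational(146501, 171421)), 71261) = Add(Add(Mul(-76, Mul(Rational(1, 171), Pow(57, Rational(1, 2)))), Rational(146501, 171421)), 71261) = Add(Add(Mul(Rational(-4, 9), Pow(57, Rational(1, 2))), Rational(146501, 171421)), 71261) = Add(Add(Rational(146501, 171421), Mul(Rational(-4, 9), Pow(57, Rational(1, 2)))), 71261) = Add(Rational(12215778382, 171421), Mul(Rational(-4, 9), Pow(57, Rational(1, 2))))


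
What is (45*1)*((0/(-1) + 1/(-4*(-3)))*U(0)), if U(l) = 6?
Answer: 45/2 ≈ 22.500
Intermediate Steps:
(45*1)*((0/(-1) + 1/(-4*(-3)))*U(0)) = (45*1)*((0/(-1) + 1/(-4*(-3)))*6) = 45*((0*(-1) - ¼*(-⅓))*6) = 45*((0 + 1/12)*6) = 45*((1/12)*6) = 45*(½) = 45/2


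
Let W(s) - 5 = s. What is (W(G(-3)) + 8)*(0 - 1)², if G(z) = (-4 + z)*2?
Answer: -1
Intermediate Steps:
G(z) = -8 + 2*z
W(s) = 5 + s
(W(G(-3)) + 8)*(0 - 1)² = ((5 + (-8 + 2*(-3))) + 8)*(0 - 1)² = ((5 + (-8 - 6)) + 8)*(-1)² = ((5 - 14) + 8)*1 = (-9 + 8)*1 = -1*1 = -1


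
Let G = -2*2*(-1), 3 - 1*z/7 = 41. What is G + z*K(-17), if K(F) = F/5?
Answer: 4542/5 ≈ 908.40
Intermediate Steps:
z = -266 (z = 21 - 7*41 = 21 - 287 = -266)
K(F) = F/5 (K(F) = F*(1/5) = F/5)
G = 4 (G = -4*(-1) = 4)
G + z*K(-17) = 4 - 266*(-17)/5 = 4 - 266*(-17/5) = 4 + 4522/5 = 4542/5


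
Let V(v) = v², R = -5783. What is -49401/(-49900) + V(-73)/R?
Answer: 39617/578300 ≈ 0.068506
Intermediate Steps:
-49401/(-49900) + V(-73)/R = -49401/(-49900) + (-73)²/(-5783) = -49401*(-1/49900) + 5329*(-1/5783) = 99/100 - 5329/5783 = 39617/578300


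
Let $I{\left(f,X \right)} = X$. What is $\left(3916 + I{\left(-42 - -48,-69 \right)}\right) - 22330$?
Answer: $-18483$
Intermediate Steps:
$\left(3916 + I{\left(-42 - -48,-69 \right)}\right) - 22330 = \left(3916 - 69\right) - 22330 = 3847 - 22330 = -18483$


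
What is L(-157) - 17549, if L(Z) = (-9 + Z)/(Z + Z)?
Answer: -2755110/157 ≈ -17548.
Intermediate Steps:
L(Z) = (-9 + Z)/(2*Z) (L(Z) = (-9 + Z)/((2*Z)) = (-9 + Z)*(1/(2*Z)) = (-9 + Z)/(2*Z))
L(-157) - 17549 = (½)*(-9 - 157)/(-157) - 17549 = (½)*(-1/157)*(-166) - 17549 = 83/157 - 17549 = -2755110/157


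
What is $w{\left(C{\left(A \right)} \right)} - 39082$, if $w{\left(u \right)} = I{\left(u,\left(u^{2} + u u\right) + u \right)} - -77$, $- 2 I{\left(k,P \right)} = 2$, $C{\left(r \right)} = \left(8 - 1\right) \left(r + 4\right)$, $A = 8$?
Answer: $-39006$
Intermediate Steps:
$C{\left(r \right)} = 28 + 7 r$ ($C{\left(r \right)} = 7 \left(4 + r\right) = 28 + 7 r$)
$I{\left(k,P \right)} = -1$ ($I{\left(k,P \right)} = \left(- \frac{1}{2}\right) 2 = -1$)
$w{\left(u \right)} = 76$ ($w{\left(u \right)} = -1 - -77 = -1 + 77 = 76$)
$w{\left(C{\left(A \right)} \right)} - 39082 = 76 - 39082 = -39006$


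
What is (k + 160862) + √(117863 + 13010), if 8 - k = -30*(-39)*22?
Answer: 135130 + √130873 ≈ 1.3549e+5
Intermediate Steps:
k = -25732 (k = 8 - (-30*(-39))*22 = 8 - 1170*22 = 8 - 1*25740 = 8 - 25740 = -25732)
(k + 160862) + √(117863 + 13010) = (-25732 + 160862) + √(117863 + 13010) = 135130 + √130873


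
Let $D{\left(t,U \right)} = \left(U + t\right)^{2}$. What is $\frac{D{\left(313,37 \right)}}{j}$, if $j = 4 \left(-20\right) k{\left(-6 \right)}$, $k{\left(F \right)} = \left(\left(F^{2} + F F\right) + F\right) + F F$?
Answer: $- \frac{6125}{408} \approx -15.012$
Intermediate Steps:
$k{\left(F \right)} = F + 3 F^{2}$ ($k{\left(F \right)} = \left(\left(F^{2} + F^{2}\right) + F\right) + F^{2} = \left(2 F^{2} + F\right) + F^{2} = \left(F + 2 F^{2}\right) + F^{2} = F + 3 F^{2}$)
$j = -8160$ ($j = 4 \left(-20\right) \left(- 6 \left(1 + 3 \left(-6\right)\right)\right) = - 80 \left(- 6 \left(1 - 18\right)\right) = - 80 \left(\left(-6\right) \left(-17\right)\right) = \left(-80\right) 102 = -8160$)
$\frac{D{\left(313,37 \right)}}{j} = \frac{\left(37 + 313\right)^{2}}{-8160} = 350^{2} \left(- \frac{1}{8160}\right) = 122500 \left(- \frac{1}{8160}\right) = - \frac{6125}{408}$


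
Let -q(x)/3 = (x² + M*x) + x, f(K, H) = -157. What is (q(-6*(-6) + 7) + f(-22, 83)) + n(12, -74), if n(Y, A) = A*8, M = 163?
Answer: -27452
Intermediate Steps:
q(x) = -492*x - 3*x² (q(x) = -3*((x² + 163*x) + x) = -3*(x² + 164*x) = -492*x - 3*x²)
n(Y, A) = 8*A
(q(-6*(-6) + 7) + f(-22, 83)) + n(12, -74) = (-3*(-6*(-6) + 7)*(164 + (-6*(-6) + 7)) - 157) + 8*(-74) = (-3*(36 + 7)*(164 + (36 + 7)) - 157) - 592 = (-3*43*(164 + 43) - 157) - 592 = (-3*43*207 - 157) - 592 = (-26703 - 157) - 592 = -26860 - 592 = -27452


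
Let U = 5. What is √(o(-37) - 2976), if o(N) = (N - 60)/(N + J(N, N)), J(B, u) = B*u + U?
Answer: I*√5319935033/1337 ≈ 54.553*I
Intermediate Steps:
J(B, u) = 5 + B*u (J(B, u) = B*u + 5 = 5 + B*u)
o(N) = (-60 + N)/(5 + N + N²) (o(N) = (N - 60)/(N + (5 + N*N)) = (-60 + N)/(N + (5 + N²)) = (-60 + N)/(5 + N + N²))
√(o(-37) - 2976) = √((-60 - 37)/(5 - 37 + (-37)²) - 2976) = √(-97/(5 - 37 + 1369) - 2976) = √(-97/1337 - 2976) = √(-3979009/1337) = I*√5319935033/1337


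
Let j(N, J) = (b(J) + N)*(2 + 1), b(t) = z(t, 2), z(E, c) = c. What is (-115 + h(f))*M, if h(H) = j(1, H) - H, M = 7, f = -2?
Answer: -728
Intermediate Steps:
b(t) = 2
j(N, J) = 6 + 3*N (j(N, J) = (2 + N)*(2 + 1) = (2 + N)*3 = 6 + 3*N)
h(H) = 9 - H (h(H) = (6 + 3*1) - H = (6 + 3) - H = 9 - H)
(-115 + h(f))*M = (-115 + (9 - 1*(-2)))*7 = (-115 + (9 + 2))*7 = (-115 + 11)*7 = -104*7 = -728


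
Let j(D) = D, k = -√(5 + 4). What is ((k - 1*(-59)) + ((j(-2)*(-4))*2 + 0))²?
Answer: 5184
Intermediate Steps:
k = -3 (k = -√9 = -1*3 = -3)
((k - 1*(-59)) + ((j(-2)*(-4))*2 + 0))² = ((-3 - 1*(-59)) + (-2*(-4)*2 + 0))² = ((-3 + 59) + (8*2 + 0))² = (56 + (16 + 0))² = (56 + 16)² = 72² = 5184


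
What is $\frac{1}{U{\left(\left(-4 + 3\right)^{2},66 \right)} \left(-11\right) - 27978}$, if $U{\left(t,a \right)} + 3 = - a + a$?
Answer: $- \frac{1}{27945} \approx -3.5785 \cdot 10^{-5}$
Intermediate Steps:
$U{\left(t,a \right)} = -3$ ($U{\left(t,a \right)} = -3 + \left(- a + a\right) = -3 + 0 = -3$)
$\frac{1}{U{\left(\left(-4 + 3\right)^{2},66 \right)} \left(-11\right) - 27978} = \frac{1}{\left(-3\right) \left(-11\right) - 27978} = \frac{1}{33 - 27978} = \frac{1}{-27945} = - \frac{1}{27945}$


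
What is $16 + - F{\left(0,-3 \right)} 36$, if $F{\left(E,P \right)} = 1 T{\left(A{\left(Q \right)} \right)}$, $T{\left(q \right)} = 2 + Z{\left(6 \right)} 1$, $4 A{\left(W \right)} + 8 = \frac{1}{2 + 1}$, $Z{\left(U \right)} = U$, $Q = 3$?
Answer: $-272$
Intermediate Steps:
$A{\left(W \right)} = - \frac{23}{12}$ ($A{\left(W \right)} = -2 + \frac{1}{4 \left(2 + 1\right)} = -2 + \frac{1}{4 \cdot 3} = -2 + \frac{1}{4} \cdot \frac{1}{3} = -2 + \frac{1}{12} = - \frac{23}{12}$)
$T{\left(q \right)} = 8$ ($T{\left(q \right)} = 2 + 6 \cdot 1 = 2 + 6 = 8$)
$F{\left(E,P \right)} = 8$ ($F{\left(E,P \right)} = 1 \cdot 8 = 8$)
$16 + - F{\left(0,-3 \right)} 36 = 16 + \left(-1\right) 8 \cdot 36 = 16 - 288 = -272$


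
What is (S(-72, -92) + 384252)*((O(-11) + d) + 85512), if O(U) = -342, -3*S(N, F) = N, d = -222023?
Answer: -52589323428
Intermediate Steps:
S(N, F) = -N/3
(S(-72, -92) + 384252)*((O(-11) + d) + 85512) = (-⅓*(-72) + 384252)*((-342 - 222023) + 85512) = (24 + 384252)*(-222365 + 85512) = 384276*(-136853) = -52589323428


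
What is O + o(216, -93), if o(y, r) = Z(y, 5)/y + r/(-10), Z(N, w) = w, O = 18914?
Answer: 20437189/1080 ≈ 18923.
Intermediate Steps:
o(y, r) = 5/y - r/10 (o(y, r) = 5/y + r/(-10) = 5/y + r*(-1/10) = 5/y - r/10)
O + o(216, -93) = 18914 + (5/216 - 1/10*(-93)) = 18914 + (5*(1/216) + 93/10) = 18914 + (5/216 + 93/10) = 18914 + 10069/1080 = 20437189/1080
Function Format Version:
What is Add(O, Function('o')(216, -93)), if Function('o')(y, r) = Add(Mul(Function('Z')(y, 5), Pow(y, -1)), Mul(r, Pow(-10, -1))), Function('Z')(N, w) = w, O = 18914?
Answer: Rational(20437189, 1080) ≈ 18923.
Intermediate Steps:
Function('o')(y, r) = Add(Mul(5, Pow(y, -1)), Mul(Rational(-1, 10), r)) (Function('o')(y, r) = Add(Mul(5, Pow(y, -1)), Mul(r, Pow(-10, -1))) = Add(Mul(5, Pow(y, -1)), Mul(r, Rational(-1, 10))) = Add(Mul(5, Pow(y, -1)), Mul(Rational(-1, 10), r)))
Add(O, Function('o')(216, -93)) = Add(18914, Add(Mul(5, Pow(216, -1)), Mul(Rational(-1, 10), -93))) = Add(18914, Add(Mul(5, Rational(1, 216)), Rational(93, 10))) = Add(18914, Add(Rational(5, 216), Rational(93, 10))) = Add(18914, Rational(10069, 1080)) = Rational(20437189, 1080)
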